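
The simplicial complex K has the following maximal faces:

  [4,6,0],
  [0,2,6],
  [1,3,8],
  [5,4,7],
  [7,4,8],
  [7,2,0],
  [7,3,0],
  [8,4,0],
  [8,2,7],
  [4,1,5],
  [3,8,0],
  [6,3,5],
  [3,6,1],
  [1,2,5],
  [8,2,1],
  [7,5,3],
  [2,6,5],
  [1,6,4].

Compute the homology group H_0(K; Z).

Take the total order 0 < 1 < 2 < 3 < 4 < 5 < 6 < 7 < 8 on the vertex set. Then K (dimension 2) consists of the simplices:

  0-simplices (9): [0], [1], [2], [3], [4], [5], [6], [7], [8]
  1-simplices (27): (27 of them)
  2-simplices (18): [0,2,6], [0,2,7], [0,3,7], [0,3,8], [0,4,6], [0,4,8], [1,2,5], [1,2,8], [1,3,6], [1,3,8], [1,4,5], [1,4,6], [2,5,6], [2,7,8], [3,5,6], [3,5,7], [4,5,7], [4,7,8]

so the chain groups are C_0 ≅ Z^9, C_1 ≅ Z^27, C_2 ≅ Z^18.

∂_1: C_1 → C_0 is given by ∂[p,q] = [q] − [p].
This gives a 9×27 integer matrix of rank 8; reducing to Smith normal form yields diagonal entries (1,1,1,1,1,1,1,1).

The boundary map ∂_2: C_2 → C_1 sends each 2-simplex [p,q,r] to [q,r] − [p,r] + [p,q]. For instance
  ∂[3,5,6] = [5,6] − [3,6] + [3,5],
  ∂[1,4,6] = [4,6] − [1,6] + [1,4].
The resulting 27×18 matrix has rank 18, and its Smith normal form has invariant factors (1,1,1,1,1,1,1,1,1,1,1,1,1,1,1,1,1,2).

Now H_k = ker ∂_k / im ∂_{k+1}, so:

  H_0: rank C_0 − rank ∂_1 = 9 − 8 = 1, and the invariant factors of ∂_1 are all 1, so H_0 ≅ Z.

(K is a triangulation of the Klein bottle.)

H_0 ≅ Z.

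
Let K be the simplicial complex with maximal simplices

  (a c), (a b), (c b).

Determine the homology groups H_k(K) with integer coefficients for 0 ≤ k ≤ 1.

Take the total order a < b < c on the vertex set. Then K (dimension 1) consists of the simplices:

  0-simplices (3): a, b, c
  1-simplices (3): ab, ac, bc

giving chain groups C_0 ≅ Z^3, C_1 ≅ Z^3.

The boundary map ∂_1: C_1 → C_0 sends each edge [p,q] (with p < q) to q − p.
As a 3×3 matrix over Z this has rank 2, with invariant factors (1,1).

Reading off H_k = ker ∂_k / im ∂_{k+1}:

  H_0: rank C_0 − rank ∂_1 = 3 − 2 = 1, and the invariant factors of ∂_1 are all 1, so H_0 ≅ Z.
  H_1: rank ker ∂_1 − rank ∂_2 = (3 − 2) − 0 = 1, and there is no ∂_2, so H_1 ≅ Z.

As a check, the Euler characteristic is 3 − 3 = 0, which agrees with 1 − 1 = 0.

H_0 = Z,  H_1 = Z.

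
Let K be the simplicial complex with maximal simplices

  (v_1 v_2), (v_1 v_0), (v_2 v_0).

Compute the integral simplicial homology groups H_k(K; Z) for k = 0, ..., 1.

K has 3 vertices, 3 edges.
rank ∂_0 = 0, rank ∂_1 = 2 ⇒ b_0 = 3 − 0 − 2 = 1; all invariant factors of ∂_1 are 1 so no torsion. So H_0 ≅ Z.
rank ∂_1 = 2, rank ∂_2 = 0 ⇒ b_1 = 3 − 2 − 0 = 1. So H_1 ≅ Z.

H_0 = Z,  H_1 = Z.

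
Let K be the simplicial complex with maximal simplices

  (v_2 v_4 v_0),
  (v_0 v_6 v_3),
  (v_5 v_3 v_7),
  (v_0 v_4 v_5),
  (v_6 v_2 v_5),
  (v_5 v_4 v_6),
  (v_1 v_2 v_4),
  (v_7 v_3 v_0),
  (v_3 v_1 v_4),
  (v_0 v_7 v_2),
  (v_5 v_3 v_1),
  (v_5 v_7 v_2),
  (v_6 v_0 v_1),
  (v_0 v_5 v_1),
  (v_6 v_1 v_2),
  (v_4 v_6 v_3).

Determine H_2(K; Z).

H_2 ≅ Z.

Take the total order v_0 < v_1 < v_2 < v_3 < v_4 < v_5 < v_6 < v_7 on the vertex set. Then K (dimension 2) consists of the simplices:

  0-simplices (8): [v_0], [v_1], [v_2], [v_3], [v_4], [v_5], [v_6], [v_7]
  1-simplices (24): (24 of them)
  2-simplices (16): (16 of them)

Hence C_0 ≅ Z^8, C_1 ≅ Z^24, C_2 ≅ Z^16.

∂_1: C_1 → C_0 sends each edge [p,q] (with p < q) to q − p. For instance
  ∂[v_0,v_1] = [v_1] − [v_0].
The 8×24 boundary matrix has rank 7 and Smith normal form diag(1,1,1,1,1,1,1).

The boundary map ∂_2: C_2 → C_1 sends each 2-simplex [p,q,r] to [q,r] − [p,r] + [p,q]. For instance
  ∂[v_0,v_4,v_5] = [v_4,v_5] − [v_0,v_5] + [v_0,v_4],
  ∂[v_3,v_4,v_6] = [v_4,v_6] − [v_3,v_6] + [v_3,v_4].
The 24×16 boundary matrix has rank 15 and Smith normal form diag(1,1,1,1,1,1,1,1,1,1,1,1,1,1,1).

Reading off H_k = ker ∂_k / im ∂_{k+1}:

  H_2: rank ker ∂_2 − rank ∂_3 = (16 − 15) − 0 = 1, and there is no ∂_3, so H_2 = Z.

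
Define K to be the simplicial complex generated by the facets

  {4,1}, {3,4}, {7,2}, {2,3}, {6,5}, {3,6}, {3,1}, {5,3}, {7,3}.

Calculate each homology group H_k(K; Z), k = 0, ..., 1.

H_0 = Z,  H_1 = Z^3.

Take the total order 1 < 2 < 3 < 4 < 5 < 6 < 7 on the vertex set. Then K (dimension 1) consists of the simplices:

  0-simplices (7): [1], [2], [3], [4], [5], [6], [7]
  1-simplices (9): [1,3], [1,4], [2,3], [2,7], [3,4], [3,5], [3,6], [3,7], [5,6]

giving chain groups C_0 ≅ Z^7, C_1 ≅ Z^9.

Boundary ∂_1: C_1 → C_0 maps an edge to its endpoints' difference, ∂[p,q] = q − p. For instance
  ∂[1,4] = [4] − [1].
This gives a 7×9 integer matrix of rank 6; reducing to Smith normal form yields diagonal entries (1,1,1,1,1,1).

Now H_k = ker ∂_k / im ∂_{k+1}, so:

  H_0: rank C_0 − rank ∂_1 = 7 − 6 = 1, and the invariant factors of ∂_1 are all 1, so H_0 = Z.
  H_1: rank ker ∂_1 − rank ∂_2 = (9 − 6) − 0 = 3, and there is no ∂_2, so H_1 = Z^3.

As a check, the Euler characteristic is 7 − 9 = -2, which agrees with 1 − 3 = -2.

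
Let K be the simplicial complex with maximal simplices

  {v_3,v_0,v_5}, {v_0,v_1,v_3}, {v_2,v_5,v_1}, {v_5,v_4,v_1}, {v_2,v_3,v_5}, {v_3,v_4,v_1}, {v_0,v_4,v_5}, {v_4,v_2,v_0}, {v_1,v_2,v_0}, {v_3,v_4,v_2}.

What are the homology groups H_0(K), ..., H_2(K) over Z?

Fix the vertex order v_0 < v_1 < v_2 < v_3 < v_4 < v_5 and write every simplex with vertices in increasing order. Then dim K = 2 and the simplices of K are:

  0-simplices (6): [v_0], [v_1], [v_2], [v_3], [v_4], [v_5]
  1-simplices (15): (15 of them)
  2-simplices (10): [v_0,v_1,v_2], [v_0,v_1,v_3], [v_0,v_2,v_4], [v_0,v_3,v_5], [v_0,v_4,v_5], [v_1,v_2,v_5], [v_1,v_3,v_4], [v_1,v_4,v_5], [v_2,v_3,v_4], [v_2,v_3,v_5]

so the chain groups are C_0 ≅ Z^6, C_1 ≅ Z^15, C_2 ≅ Z^10.

∂_1: C_1 → C_0 maps an edge to its endpoints' difference, ∂[p,q] = q − p.
This gives a 6×15 integer matrix of rank 5; reducing to Smith normal form yields diagonal entries (1,1,1,1,1).

∂_2: C_2 → C_1 acts by ∂[p,q,r] = [q,r] − [p,r] + [p,q]. For instance
  ∂[v_1,v_3,v_4] = [v_3,v_4] − [v_1,v_4] + [v_1,v_3],
  ∂[v_0,v_4,v_5] = [v_4,v_5] − [v_0,v_5] + [v_0,v_4].
As a 15×10 matrix over Z this has rank 10, with invariant factors (1,1,1,1,1,1,1,1,1,2).

Reading off H_k = ker ∂_k / im ∂_{k+1}:

  H_0: rank C_0 − rank ∂_1 = 6 − 5 = 1, and the invariant factors of ∂_1 are all 1, so H_0 = Z.
  H_1: rank ker ∂_1 − rank ∂_2 = (15 − 5) − 10 = 0, and ∂_2 has invariant factor 2 > 1, so H_1 = Z/2Z.
  H_2: rank ker ∂_2 − rank ∂_3 = (10 − 10) − 0 = 0, and there is no ∂_3, so H_2 = 0.

(K is a triangulation of the real projective plane RP^2.)

H_0 ≅ Z,  H_1 ≅ Z/2Z,  H_2 = 0.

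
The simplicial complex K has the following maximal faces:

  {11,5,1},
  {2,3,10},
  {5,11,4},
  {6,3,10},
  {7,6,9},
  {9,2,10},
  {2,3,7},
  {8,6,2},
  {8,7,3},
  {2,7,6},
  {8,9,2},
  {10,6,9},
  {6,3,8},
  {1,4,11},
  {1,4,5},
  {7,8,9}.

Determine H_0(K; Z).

Order the vertices as 1 < 2 < 3 < 4 < 5 < 6 < 7 < 8 < 9 < 10 < 11. Listing each simplex with vertices in this order, K has dimension 2 with simplices:

  0-simplices (11): [1], [2], [3], [4], [5], [6], [7], [8], [9], [10], [11]
  1-simplices (24): (24 of them)
  2-simplices (16): [1,4,5], [1,4,11], [1,5,11], [2,3,7], [2,3,10], [2,6,7], [2,6,8], [2,8,9], [2,9,10], [3,6,8], [3,6,10], [3,7,8], [4,5,11], [6,7,9], [6,9,10], [7,8,9]

so the chain groups are C_0 ≅ Z^11, C_1 ≅ Z^24, C_2 ≅ Z^16.

Boundary ∂_1: C_1 → C_0 maps an edge to its endpoints' difference, ∂[p,q] = q − p. For instance
  ∂[1,4] = [4] − [1].
The resulting 11×24 matrix has rank 9, and its Smith normal form has invariant factors (1,1,1,1,1,1,1,1,1).

∂_2: C_2 → C_1 acts by ∂[p,q,r] = [q,r] − [p,r] + [p,q]. For instance
  ∂[7,8,9] = [8,9] − [7,9] + [7,8],
  ∂[3,6,8] = [6,8] − [3,8] + [3,6].
The 24×16 boundary matrix has rank 15 and Smith normal form diag(1,1,1,1,1,1,1,1,1,1,1,1,1,1,2).

Now H_k = ker ∂_k / im ∂_{k+1}, so:

  H_0: rank C_0 − rank ∂_1 = 11 − 9 = 2, and the invariant factors of ∂_1 are all 1, so H_0 = Z^2.

(K is a triangulation of the disjoint union of the real projective plane RP^2 and the 2-sphere S^2.)

H_0 ≅ Z^2.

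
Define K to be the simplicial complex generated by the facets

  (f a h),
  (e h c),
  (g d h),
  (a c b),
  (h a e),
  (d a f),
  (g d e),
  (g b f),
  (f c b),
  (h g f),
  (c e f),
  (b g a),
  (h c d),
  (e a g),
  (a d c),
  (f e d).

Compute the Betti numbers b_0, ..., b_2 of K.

b_0 = 1, b_1 = 2, b_2 = 1.

We work with the vertex ordering a < b < c < d < e < f < g < h. The simplices of K, each written with vertices in increasing order, are:

  0-simplices (8): a, b, c, d, e, f, g, h
  1-simplices (24): ab, ac, ad, ae, af, ag, ah, bc, bf, bg, cd, ce, cf, ch, de, df, dg, dh, ef, eg, eh, fg, fh, gh
  2-simplices (16): abc, abg, acd, adf, aeg, aeh, afh, bcf, bfg, cdh, cef, ceh, def, deg, dgh, fgh

Hence C_0 ≅ Z^8, C_1 ≅ Z^24, C_2 ≅ Z^16.

∂_1: C_1 → C_0 maps an edge to its endpoints' difference, ∂[p,q] = q − p. For instance
  ∂eg = g − e.
The resulting 8×24 matrix has rank 7, and its Smith normal form has invariant factors (1,1,1,1,1,1,1).

The boundary map ∂_2: C_2 → C_1 maps a triangle to the signed sum of its edges. For instance
  ∂aeg = eg − ag + ae,
  ∂acd = cd − ad + ac.
This gives a 24×16 integer matrix of rank 15; reducing to Smith normal form yields diagonal entries (1,1,1,1,1,1,1,1,1,1,1,1,1,1,1).

Computing H_k = (kernel of ∂_k) / (image of ∂_{k+1}):

  H_0: rank C_0 − rank ∂_1 = 8 − 7 = 1, and the invariant factors of ∂_1 are all 1, so H_0 ≅ Z.
  H_1: rank ker ∂_1 − rank ∂_2 = (24 − 7) − 15 = 2, and the invariant factors of ∂_2 are all 1, so H_1 ≅ Z^2.
  H_2: rank ker ∂_2 − rank ∂_3 = (16 − 15) − 0 = 1, and there is no ∂_3, so H_2 ≅ Z.

Hence the Betti numbers are b_0 = 1, b_1 = 2, b_2 = 1.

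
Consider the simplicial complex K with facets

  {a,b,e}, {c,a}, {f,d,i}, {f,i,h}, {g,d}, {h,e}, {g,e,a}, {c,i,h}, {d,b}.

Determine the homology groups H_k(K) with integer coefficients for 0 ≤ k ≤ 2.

Fix the vertex order a < b < c < d < e < f < g < h < i and write every simplex with vertices in increasing order. Then dim K = 2 and the simplices of K are:

  0-simplices (9): a, b, c, d, e, f, g, h, i
  1-simplices (16): ab, ac, ae, ag, bd, be, ch, ci, df, dg, di, eg, eh, fh, fi, hi
  2-simplices (5): abe, aeg, chi, dfi, fhi

so the chain groups are C_0 ≅ Z^9, C_1 ≅ Z^16, C_2 ≅ Z^5.

Boundary ∂_1: C_1 → C_0 is given by ∂[p,q] = [q] − [p]. For instance
  ∂ab = b − a.
This gives a 9×16 integer matrix of rank 8; reducing to Smith normal form yields diagonal entries (1,1,1,1,1,1,1,1).

The boundary map ∂_2: C_2 → C_1 acts by ∂[p,q,r] = [q,r] − [p,r] + [p,q]. For instance
  ∂abe = be − ae + ab,
  ∂dfi = fi − di + df.
The resulting 16×5 matrix has rank 5, and its Smith normal form has invariant factors (1,1,1,1,1).

Now H_k = ker ∂_k / im ∂_{k+1}, so:

  H_0: rank C_0 − rank ∂_1 = 9 − 8 = 1, and the invariant factors of ∂_1 are all 1, so H_0 = Z.
  H_1: rank ker ∂_1 − rank ∂_2 = (16 − 8) − 5 = 3, and the invariant factors of ∂_2 are all 1, so H_1 = Z^3.
  H_2: rank ker ∂_2 − rank ∂_3 = (5 − 5) − 0 = 0, and there is no ∂_3, so H_2 = 0.

As a check, the Euler characteristic is 9 − 16 + 5 = -2, which agrees with 1 − 3 + 0 = -2.

H_0 ≅ Z,  H_1 ≅ Z^3,  H_2 = 0.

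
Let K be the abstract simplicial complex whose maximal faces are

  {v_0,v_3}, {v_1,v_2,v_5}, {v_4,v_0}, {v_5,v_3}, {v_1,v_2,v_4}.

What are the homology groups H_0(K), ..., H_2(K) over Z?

H_0 = Z,  H_1 = Z,  H_2 = 0.

Take the total order v_0 < v_1 < v_2 < v_3 < v_4 < v_5 on the vertex set. Then K (dimension 2) consists of the simplices:

  0-simplices (6): [v_0], [v_1], [v_2], [v_3], [v_4], [v_5]
  1-simplices (8): [v_0,v_3], [v_0,v_4], [v_1,v_2], [v_1,v_4], [v_1,v_5], [v_2,v_4], [v_2,v_5], [v_3,v_5]
  2-simplices (2): [v_1,v_2,v_4], [v_1,v_2,v_5]

giving chain groups C_0 ≅ Z^6, C_1 ≅ Z^8, C_2 ≅ Z^2.

The boundary map ∂_1: C_1 → C_0 is given by ∂[p,q] = [q] − [p]. For instance
  ∂[v_1,v_5] = [v_5] − [v_1].
The 6×8 boundary matrix has rank 5 and Smith normal form diag(1,1,1,1,1).

Boundary ∂_2: C_2 → C_1 sends each 2-simplex [p,q,r] to [q,r] − [p,r] + [p,q]. For instance
  ∂[v_1,v_2,v_4] = [v_2,v_4] − [v_1,v_4] + [v_1,v_2],
  ∂[v_1,v_2,v_5] = [v_2,v_5] − [v_1,v_5] + [v_1,v_2].
The 8×2 boundary matrix has rank 2 and Smith normal form diag(1,1).

From H_k ≅ ker(∂_k) / im(∂_{k+1}) we obtain:

  H_0: rank C_0 − rank ∂_1 = 6 − 5 = 1, and the invariant factors of ∂_1 are all 1, so H_0 ≅ Z.
  H_1: rank ker ∂_1 − rank ∂_2 = (8 − 5) − 2 = 1, and the invariant factors of ∂_2 are all 1, so H_1 ≅ Z.
  H_2: rank ker ∂_2 − rank ∂_3 = (2 − 2) − 0 = 0, and there is no ∂_3, so H_2 ≅ 0.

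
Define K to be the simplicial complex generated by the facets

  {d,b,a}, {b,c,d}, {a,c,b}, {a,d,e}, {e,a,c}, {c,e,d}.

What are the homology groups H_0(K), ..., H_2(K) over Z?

We work with the vertex ordering a < b < c < d < e. The simplices of K, each written with vertices in increasing order, are:

  0-simplices (5): a, b, c, d, e
  1-simplices (9): ab, ac, ad, ae, bc, bd, cd, ce, de
  2-simplices (6): abc, abd, ace, ade, bcd, cde

giving chain groups C_0 ≅ Z^5, C_1 ≅ Z^9, C_2 ≅ Z^6.

∂_1: C_1 → C_0 maps an edge to its endpoints' difference, ∂[p,q] = q − p. For instance
  ∂ae = e − a.
This gives a 5×9 integer matrix of rank 4; reducing to Smith normal form yields diagonal entries (1,1,1,1).

The boundary map ∂_2: C_2 → C_1 sends each 2-simplex [p,q,r] to [q,r] − [p,r] + [p,q]. For instance
  ∂abc = bc − ac + ab,
  ∂ade = de − ae + ad.
The resulting 9×6 matrix has rank 5, and its Smith normal form has invariant factors (1,1,1,1,1).

Computing H_k = (kernel of ∂_k) / (image of ∂_{k+1}):

  H_0: rank C_0 − rank ∂_1 = 5 − 4 = 1, and the invariant factors of ∂_1 are all 1, so H_0 ≅ Z.
  H_1: rank ker ∂_1 − rank ∂_2 = (9 − 4) − 5 = 0, and the invariant factors of ∂_2 are all 1, so H_1 ≅ 0.
  H_2: rank ker ∂_2 − rank ∂_3 = (6 − 5) − 0 = 1, and there is no ∂_3, so H_2 ≅ Z.

H_0 ≅ Z,  H_1 = 0,  H_2 ≅ Z.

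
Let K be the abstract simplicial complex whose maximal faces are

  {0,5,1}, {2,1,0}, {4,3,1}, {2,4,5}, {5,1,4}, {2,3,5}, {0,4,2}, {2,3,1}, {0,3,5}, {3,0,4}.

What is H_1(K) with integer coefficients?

Order the vertices as 0 < 1 < 2 < 3 < 4 < 5. Listing each simplex with vertices in this order, K has dimension 2 with simplices:

  0-simplices (6): [0], [1], [2], [3], [4], [5]
  1-simplices (15): [0,1], [0,2], [0,3], [0,4], [0,5], [1,2], [1,3], [1,4], [1,5], [2,3], [2,4], [2,5], [3,4], [3,5], [4,5]
  2-simplices (10): [0,1,2], [0,1,5], [0,2,4], [0,3,4], [0,3,5], [1,2,3], [1,3,4], [1,4,5], [2,3,5], [2,4,5]

so the chain groups are C_0 ≅ Z^6, C_1 ≅ Z^15, C_2 ≅ Z^10.

Boundary ∂_1: C_1 → C_0 is given by ∂[p,q] = [q] − [p]. For instance
  ∂[2,4] = [4] − [2].
The resulting 6×15 matrix has rank 5, and its Smith normal form has invariant factors (1,1,1,1,1).

Boundary ∂_2: C_2 → C_1 sends each 2-simplex [p,q,r] to [q,r] − [p,r] + [p,q]. For instance
  ∂[2,4,5] = [4,5] − [2,5] + [2,4],
  ∂[0,3,4] = [3,4] − [0,4] + [0,3].
The resulting 15×10 matrix has rank 10, and its Smith normal form has invariant factors (1,1,1,1,1,1,1,1,1,2).

Reading off H_k = ker ∂_k / im ∂_{k+1}:

  H_1: rank ker ∂_1 − rank ∂_2 = (15 − 5) − 10 = 0, and ∂_2 has invariant factor 2 > 1, so H_1 = Z/2.

H_1 ≅ Z/2.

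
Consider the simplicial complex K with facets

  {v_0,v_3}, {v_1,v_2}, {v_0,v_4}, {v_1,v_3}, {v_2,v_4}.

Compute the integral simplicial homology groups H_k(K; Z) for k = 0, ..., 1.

Fix the vertex order v_0 < v_1 < v_2 < v_3 < v_4 and write every simplex with vertices in increasing order. Then dim K = 1 and the simplices of K are:

  0-simplices (5): [v_0], [v_1], [v_2], [v_3], [v_4]
  1-simplices (5): [v_0,v_3], [v_0,v_4], [v_1,v_2], [v_1,v_3], [v_2,v_4]

Hence C_0 ≅ Z^5, C_1 ≅ Z^5.

Boundary ∂_1: C_1 → C_0 is given by ∂[p,q] = [q] − [p].
The resulting 5×5 matrix has rank 4, and its Smith normal form has invariant factors (1,1,1,1).

Now H_k = ker ∂_k / im ∂_{k+1}, so:

  H_0: rank C_0 − rank ∂_1 = 5 − 4 = 1, and the invariant factors of ∂_1 are all 1, so H_0 = Z.
  H_1: rank ker ∂_1 − rank ∂_2 = (5 − 4) − 0 = 1, and there is no ∂_2, so H_1 = Z.

As a check, the Euler characteristic is 5 − 5 = 0, which agrees with 1 − 1 = 0.

H_0 = Z,  H_1 = Z.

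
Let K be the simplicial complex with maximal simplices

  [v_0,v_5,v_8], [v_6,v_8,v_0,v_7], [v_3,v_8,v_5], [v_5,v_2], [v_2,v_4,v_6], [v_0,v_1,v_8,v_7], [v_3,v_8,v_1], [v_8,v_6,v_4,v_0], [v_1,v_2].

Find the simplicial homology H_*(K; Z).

H_0 = Z,  H_1 = Z^2,  H_2 = 0,  H_3 = 0.

Fix the vertex order v_0 < v_1 < v_2 < v_3 < v_4 < v_5 < v_6 < v_7 < v_8 and write every simplex with vertices in increasing order. Then dim K = 3 and the simplices of K are:

  0-simplices (9): [v_0], [v_1], [v_2], [v_3], [v_4], [v_5], [v_6], [v_7], [v_8]
  1-simplices (21): (21 of them)
  2-simplices (14): (14 of them)
  3-simplices (3): [v_0,v_1,v_7,v_8], [v_0,v_4,v_6,v_8], [v_0,v_6,v_7,v_8]

giving chain groups C_0 ≅ Z^9, C_1 ≅ Z^21, C_2 ≅ Z^14, C_3 ≅ Z^3.

∂_1: C_1 → C_0 maps an edge to its endpoints' difference, ∂[p,q] = q − p. For instance
  ∂[v_3,v_5] = [v_5] − [v_3].
The 9×21 boundary matrix has rank 8 and Smith normal form diag(1,1,1,1,1,1,1,1).

∂_2: C_2 → C_1 maps a triangle to the signed sum of its edges. For instance
  ∂[v_0,v_4,v_6] = [v_4,v_6] − [v_0,v_6] + [v_0,v_4],
  ∂[v_0,v_6,v_8] = [v_6,v_8] − [v_0,v_8] + [v_0,v_6].
The 21×14 boundary matrix has rank 11 and Smith normal form diag(1,1,1,1,1,1,1,1,1,1,1).

Boundary ∂_3: C_3 → C_2 sends each 3-simplex σ to the alternating sum Σ_i (−1)^i (σ with its i-th vertex removed). For instance
  ∂[v_0,v_6,v_7,v_8] = [v_6,v_7,v_8] − [v_0,v_7,v_8] + [v_0,v_6,v_8] − [v_0,v_6,v_7],
  ∂[v_0,v_1,v_7,v_8] = [v_1,v_7,v_8] − [v_0,v_7,v_8] + [v_0,v_1,v_8] − [v_0,v_1,v_7].
The 14×3 boundary matrix has rank 3 and Smith normal form diag(1,1,1).

From H_k ≅ ker(∂_k) / im(∂_{k+1}) we obtain:

  H_0: rank C_0 − rank ∂_1 = 9 − 8 = 1, and the invariant factors of ∂_1 are all 1, so H_0 = Z.
  H_1: rank ker ∂_1 − rank ∂_2 = (21 − 8) − 11 = 2, and the invariant factors of ∂_2 are all 1, so H_1 = Z^2.
  H_2: rank ker ∂_2 − rank ∂_3 = (14 − 11) − 3 = 0, and the invariant factors of ∂_3 are all 1, so H_2 = 0.
  H_3: rank ker ∂_3 − rank ∂_4 = (3 − 3) − 0 = 0, and there is no ∂_4, so H_3 = 0.

As a check, the Euler characteristic is 9 − 21 + 14 − 3 = -1, which agrees with 1 − 2 + 0 − 0 = -1.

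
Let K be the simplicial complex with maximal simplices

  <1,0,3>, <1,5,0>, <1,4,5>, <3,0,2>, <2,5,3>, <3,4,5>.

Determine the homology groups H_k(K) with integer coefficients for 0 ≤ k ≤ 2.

H_0 ≅ Z,  H_1 ≅ Z,  H_2 = 0.

We work with the vertex ordering 0 < 1 < 2 < 3 < 4 < 5. The simplices of K, each written with vertices in increasing order, are:

  0-simplices (6): [0], [1], [2], [3], [4], [5]
  1-simplices (12): [0,1], [0,2], [0,3], [0,5], [1,3], [1,4], [1,5], [2,3], [2,5], [3,4], [3,5], [4,5]
  2-simplices (6): [0,1,3], [0,1,5], [0,2,3], [1,4,5], [2,3,5], [3,4,5]

so the chain groups are C_0 ≅ Z^6, C_1 ≅ Z^12, C_2 ≅ Z^6.

Boundary ∂_1: C_1 → C_0 is given by ∂[p,q] = [q] − [p]. For instance
  ∂[2,5] = [5] − [2].
This gives a 6×12 integer matrix of rank 5; reducing to Smith normal form yields diagonal entries (1,1,1,1,1).

∂_2: C_2 → C_1 acts by ∂[p,q,r] = [q,r] − [p,r] + [p,q]. For instance
  ∂[3,4,5] = [4,5] − [3,5] + [3,4],
  ∂[0,2,3] = [2,3] − [0,3] + [0,2].
This gives a 12×6 integer matrix of rank 6; reducing to Smith normal form yields diagonal entries (1,1,1,1,1,1).

From H_k ≅ ker(∂_k) / im(∂_{k+1}) we obtain:

  H_0: rank C_0 − rank ∂_1 = 6 − 5 = 1, and the invariant factors of ∂_1 are all 1, so H_0 ≅ Z.
  H_1: rank ker ∂_1 − rank ∂_2 = (12 − 5) − 6 = 1, and the invariant factors of ∂_2 are all 1, so H_1 ≅ Z.
  H_2: rank ker ∂_2 − rank ∂_3 = (6 − 6) − 0 = 0, and there is no ∂_3, so H_2 ≅ 0.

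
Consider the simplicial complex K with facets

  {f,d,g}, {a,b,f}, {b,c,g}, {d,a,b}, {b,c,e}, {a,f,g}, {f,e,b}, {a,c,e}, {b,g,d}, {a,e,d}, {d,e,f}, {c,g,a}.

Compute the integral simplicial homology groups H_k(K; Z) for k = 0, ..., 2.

H_0 ≅ Z,  H_1 ≅ Z/2Z,  H_2 = 0.

Take the total order a < b < c < d < e < f < g on the vertex set. Then K (dimension 2) consists of the simplices:

  0-simplices (7): a, b, c, d, e, f, g
  1-simplices (18): ab, ac, ad, ae, af, ag, bc, bd, be, bf, bg, ce, cg, de, df, dg, ef, fg
  2-simplices (12): abd, abf, ace, acg, ade, afg, bce, bcg, bdg, bef, def, dfg

Hence C_0 ≅ Z^7, C_1 ≅ Z^18, C_2 ≅ Z^12.

Boundary ∂_1: C_1 → C_0 sends each edge [p,q] (with p < q) to q − p.
The resulting 7×18 matrix has rank 6, and its Smith normal form has invariant factors (1,1,1,1,1,1).

Boundary ∂_2: C_2 → C_1 maps a triangle to the signed sum of its edges. For instance
  ∂def = ef − df + de,
  ∂acg = cg − ag + ac.
The resulting 18×12 matrix has rank 12, and its Smith normal form has invariant factors (1,1,1,1,1,1,1,1,1,1,1,2).

From H_k ≅ ker(∂_k) / im(∂_{k+1}) we obtain:

  H_0: rank C_0 − rank ∂_1 = 7 − 6 = 1, and the invariant factors of ∂_1 are all 1, so H_0 = Z.
  H_1: rank ker ∂_1 − rank ∂_2 = (18 − 6) − 12 = 0, and ∂_2 has invariant factor 2 > 1, so H_1 = Z/2Z.
  H_2: rank ker ∂_2 − rank ∂_3 = (12 − 12) − 0 = 0, and there is no ∂_3, so H_2 = 0.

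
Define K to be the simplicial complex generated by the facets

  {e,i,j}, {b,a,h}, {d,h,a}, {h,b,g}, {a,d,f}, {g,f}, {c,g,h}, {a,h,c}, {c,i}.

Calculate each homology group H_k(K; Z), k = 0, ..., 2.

H_0 ≅ Z,  H_1 ≅ Z,  H_2 = 0.

Order the vertices as a < b < c < d < e < f < g < h < i < j. Listing each simplex with vertices in this order, K has dimension 2 with simplices:

  0-simplices (10): a, b, c, d, e, f, g, h, i, j
  1-simplices (17): ab, ac, ad, af, ah, bg, bh, cg, ch, ci, df, dh, ei, ej, fg, gh, ij
  2-simplices (7): abh, ach, adf, adh, bgh, cgh, eij

giving chain groups C_0 ≅ Z^10, C_1 ≅ Z^17, C_2 ≅ Z^7.

The boundary map ∂_1: C_1 → C_0 maps an edge to its endpoints' difference, ∂[p,q] = q − p. For instance
  ∂ah = h − a.
As a 10×17 matrix over Z this has rank 9, with invariant factors (1,1,1,1,1,1,1,1,1).

∂_2: C_2 → C_1 maps a triangle to the signed sum of its edges. For instance
  ∂adh = dh − ah + ad,
  ∂ach = ch − ah + ac.
As a 17×7 matrix over Z this has rank 7, with invariant factors (1,1,1,1,1,1,1).

Reading off H_k = ker ∂_k / im ∂_{k+1}:

  H_0: rank C_0 − rank ∂_1 = 10 − 9 = 1, and the invariant factors of ∂_1 are all 1, so H_0 ≅ Z.
  H_1: rank ker ∂_1 − rank ∂_2 = (17 − 9) − 7 = 1, and the invariant factors of ∂_2 are all 1, so H_1 ≅ Z.
  H_2: rank ker ∂_2 − rank ∂_3 = (7 − 7) − 0 = 0, and there is no ∂_3, so H_2 ≅ 0.

As a check, the Euler characteristic is 10 − 17 + 7 = 0, which agrees with 1 − 1 + 0 = 0.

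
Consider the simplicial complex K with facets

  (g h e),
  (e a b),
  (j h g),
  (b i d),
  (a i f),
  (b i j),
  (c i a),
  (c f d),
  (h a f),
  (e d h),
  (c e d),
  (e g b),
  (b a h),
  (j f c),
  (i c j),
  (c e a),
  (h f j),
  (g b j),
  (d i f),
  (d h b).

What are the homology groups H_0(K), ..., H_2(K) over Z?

H_0 = Z,  H_1 = Z ⊕ Z/2Z,  H_2 = 0.

We work with the vertex ordering a < b < c < d < e < f < g < h < i < j. The simplices of K, each written with vertices in increasing order, are:

  0-simplices (10): a, b, c, d, e, f, g, h, i, j
  1-simplices (30): ab, ac, ae, af, ah, ai, bd, be, bg, bh, bi, bj, cd, ce, cf, ci, cj, de, df, dh, di, eg, eh, fh, fi, fj, gh, gj, hj, ij
  2-simplices (20): abe, abh, ace, aci, afh, afi, bdh, bdi, beg, bgj, bij, cde, cdf, cfj, cij, deh, dfi, egh, fhj, ghj

giving chain groups C_0 ≅ Z^10, C_1 ≅ Z^30, C_2 ≅ Z^20.

∂_1: C_1 → C_0 is given by ∂[p,q] = [q] − [p]. For instance
  ∂be = e − b.
The 10×30 boundary matrix has rank 9 and Smith normal form diag(1,1,1,1,1,1,1,1,1).

Boundary ∂_2: C_2 → C_1 maps a triangle to the signed sum of its edges. For instance
  ∂bij = ij − bj + bi,
  ∂afh = fh − ah + af.
The 30×20 boundary matrix has rank 20 and Smith normal form diag(1,1,1,1,1,1,1,1,1,1,1,1,1,1,1,1,1,1,1,2).

Reading off H_k = ker ∂_k / im ∂_{k+1}:

  H_0: rank C_0 − rank ∂_1 = 10 − 9 = 1, and the invariant factors of ∂_1 are all 1, so H_0 = Z.
  H_1: rank ker ∂_1 − rank ∂_2 = (30 − 9) − 20 = 1, and ∂_2 has invariant factor 2 > 1, so H_1 = Z ⊕ Z/2Z.
  H_2: rank ker ∂_2 − rank ∂_3 = (20 − 20) − 0 = 0, and there is no ∂_3, so H_2 = 0.

(K is a triangulation of the Klein bottle.)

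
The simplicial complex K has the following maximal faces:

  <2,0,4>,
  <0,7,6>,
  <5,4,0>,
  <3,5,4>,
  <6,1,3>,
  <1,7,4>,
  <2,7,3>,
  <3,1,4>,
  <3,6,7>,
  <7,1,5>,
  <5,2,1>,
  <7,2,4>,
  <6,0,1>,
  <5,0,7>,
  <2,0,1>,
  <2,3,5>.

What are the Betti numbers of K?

b_0 = 1, b_1 = 2, b_2 = 1.

Take the total order 0 < 1 < 2 < 3 < 4 < 5 < 6 < 7 on the vertex set. Then K (dimension 2) consists of the simplices:

  0-simplices (8): [0], [1], [2], [3], [4], [5], [6], [7]
  1-simplices (24): (24 of them)
  2-simplices (16): [0,1,2], [0,1,6], [0,2,4], [0,4,5], [0,5,7], [0,6,7], [1,2,5], [1,3,4], [1,3,6], [1,4,7], [1,5,7], [2,3,5], [2,3,7], [2,4,7], [3,4,5], [3,6,7]

so the chain groups are C_0 ≅ Z^8, C_1 ≅ Z^24, C_2 ≅ Z^16.

The boundary map ∂_1: C_1 → C_0 maps an edge to its endpoints' difference, ∂[p,q] = q − p.
The resulting 8×24 matrix has rank 7, and its Smith normal form has invariant factors (1,1,1,1,1,1,1).

Boundary ∂_2: C_2 → C_1 maps a triangle to the signed sum of its edges. For instance
  ∂[1,5,7] = [5,7] − [1,7] + [1,5],
  ∂[3,6,7] = [6,7] − [3,7] + [3,6].
As a 24×16 matrix over Z this has rank 15, with invariant factors (1,1,1,1,1,1,1,1,1,1,1,1,1,1,1).

From H_k ≅ ker(∂_k) / im(∂_{k+1}) we obtain:

  H_0: rank C_0 − rank ∂_1 = 8 − 7 = 1, and the invariant factors of ∂_1 are all 1, so H_0 = Z.
  H_1: rank ker ∂_1 − rank ∂_2 = (24 − 7) − 15 = 2, and the invariant factors of ∂_2 are all 1, so H_1 = Z^2.
  H_2: rank ker ∂_2 − rank ∂_3 = (16 − 15) − 0 = 1, and there is no ∂_3, so H_2 = Z.

As a check, the Euler characteristic is 8 − 24 + 16 = 0, which agrees with 1 − 2 + 1 = 0.

Hence the Betti numbers are b_0 = 1, b_1 = 2, b_2 = 1.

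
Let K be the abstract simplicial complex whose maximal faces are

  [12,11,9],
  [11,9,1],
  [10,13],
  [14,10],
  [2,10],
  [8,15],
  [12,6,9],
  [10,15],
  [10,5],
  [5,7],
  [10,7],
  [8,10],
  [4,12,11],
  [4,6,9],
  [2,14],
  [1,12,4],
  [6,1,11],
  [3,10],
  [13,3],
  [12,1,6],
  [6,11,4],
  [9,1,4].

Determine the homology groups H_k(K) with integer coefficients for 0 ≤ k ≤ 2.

We work with the vertex ordering 1 < 2 < 3 < 4 < 5 < 6 < 7 < 8 < 9 < 10 < 11 < 12 < 13 < 14 < 15. The simplices of K, each written with vertices in increasing order, are:

  0-simplices (15): [1], [2], [3], [4], [5], [6], [7], [8], [9], [10], [11], [12], [13], [14], [15]
  1-simplices (27): (27 of them)
  2-simplices (10): [1,4,9], [1,4,12], [1,6,11], [1,6,12], [1,9,11], [4,6,9], [4,6,11], [4,11,12], [6,9,12], [9,11,12]

giving chain groups C_0 ≅ Z^15, C_1 ≅ Z^27, C_2 ≅ Z^10.

∂_1: C_1 → C_0 sends each edge [p,q] (with p < q) to q − p.
The 15×27 boundary matrix has rank 13 and Smith normal form diag(1,1,1,1,1,1,1,1,1,1,1,1,1).

Boundary ∂_2: C_2 → C_1 maps a triangle to the signed sum of its edges. For instance
  ∂[1,4,12] = [4,12] − [1,12] + [1,4],
  ∂[1,4,9] = [4,9] − [1,9] + [1,4].
The 27×10 boundary matrix has rank 10 and Smith normal form diag(1,1,1,1,1,1,1,1,1,2).

Now H_k = ker ∂_k / im ∂_{k+1}, so:

  H_0: rank C_0 − rank ∂_1 = 15 − 13 = 2, and the invariant factors of ∂_1 are all 1, so H_0 = Z^2.
  H_1: rank ker ∂_1 − rank ∂_2 = (27 − 13) − 10 = 4, and ∂_2 has invariant factor 2 > 1, so H_1 = Z^4 ⊕ Z/2.
  H_2: rank ker ∂_2 − rank ∂_3 = (10 − 10) − 0 = 0, and there is no ∂_3, so H_2 = 0.

H_0 = Z^2,  H_1 = Z^4 ⊕ Z/2,  H_2 = 0.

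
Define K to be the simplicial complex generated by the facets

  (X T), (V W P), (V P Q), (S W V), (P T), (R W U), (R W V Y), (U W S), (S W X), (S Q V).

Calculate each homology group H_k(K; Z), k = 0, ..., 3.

Take the total order P < Q < R < S < T < U < V < W < X < Y on the vertex set. Then K (dimension 3) consists of the simplices:

  0-simplices (10): P, Q, R, S, T, U, V, W, X, Y
  1-simplices (20): PQ, PT, PV, PW, QS, QV, RU, RV, RW, RY, SU, SV, SW, SX, TX, UW, VW, VY, WX, WY
  2-simplices (11): PQV, PVW, QSV, RUW, RVW, RVY, RWY, SUW, SVW, SWX, VWY
  3-simplices (1): RVWY

Hence C_0 ≅ Z^10, C_1 ≅ Z^20, C_2 ≅ Z^11, C_3 ≅ Z^1.

The boundary map ∂_1: C_1 → C_0 is given by ∂[p,q] = [q] − [p].
As a 10×20 matrix over Z this has rank 9, with invariant factors (1,1,1,1,1,1,1,1,1).

∂_2: C_2 → C_1 maps a triangle to the signed sum of its edges. For instance
  ∂RVY = VY − RY + RV,
  ∂RVW = VW − RW + RV.
The resulting 20×11 matrix has rank 10, and its Smith normal form has invariant factors (1,1,1,1,1,1,1,1,1,1).

∂_3: C_3 → C_2 sends each 3-simplex σ to the alternating sum Σ_i (−1)^i (σ with its i-th vertex removed). For instance
  ∂RVWY = VWY − RWY + RVY − RVW.
As a 11×1 matrix over Z this has rank 1, with invariant factors (1).

Reading off H_k = ker ∂_k / im ∂_{k+1}:

  H_0: rank C_0 − rank ∂_1 = 10 − 9 = 1, and the invariant factors of ∂_1 are all 1, so H_0 = Z.
  H_1: rank ker ∂_1 − rank ∂_2 = (20 − 9) − 10 = 1, and the invariant factors of ∂_2 are all 1, so H_1 = Z.
  H_2: rank ker ∂_2 − rank ∂_3 = (11 − 10) − 1 = 0, and the invariant factors of ∂_3 are all 1, so H_2 = 0.
  H_3: rank ker ∂_3 − rank ∂_4 = (1 − 1) − 0 = 0, and there is no ∂_4, so H_3 = 0.

H_0 = Z,  H_1 = Z,  H_2 = 0,  H_3 = 0.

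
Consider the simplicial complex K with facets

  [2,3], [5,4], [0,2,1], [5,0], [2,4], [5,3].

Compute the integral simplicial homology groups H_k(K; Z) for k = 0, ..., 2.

H_0 = Z,  H_1 = Z^2,  H_2 = 0.

Fix the vertex order 0 < 1 < 2 < 3 < 4 < 5 and write every simplex with vertices in increasing order. Then dim K = 2 and the simplices of K are:

  0-simplices (6): [0], [1], [2], [3], [4], [5]
  1-simplices (8): [0,1], [0,2], [0,5], [1,2], [2,3], [2,4], [3,5], [4,5]
  2-simplices (1): [0,1,2]

Hence C_0 ≅ Z^6, C_1 ≅ Z^8, C_2 ≅ Z^1.

The boundary map ∂_1: C_1 → C_0 sends each edge [p,q] (with p < q) to q − p. For instance
  ∂[0,2] = [2] − [0].
This gives a 6×8 integer matrix of rank 5; reducing to Smith normal form yields diagonal entries (1,1,1,1,1).

The boundary map ∂_2: C_2 → C_1 maps a triangle to the signed sum of its edges. For instance
  ∂[0,1,2] = [1,2] − [0,2] + [0,1].
The resulting 8×1 matrix has rank 1, and its Smith normal form has invariant factors (1).

Now H_k = ker ∂_k / im ∂_{k+1}, so:

  H_0: rank C_0 − rank ∂_1 = 6 − 5 = 1, and the invariant factors of ∂_1 are all 1, so H_0 ≅ Z.
  H_1: rank ker ∂_1 − rank ∂_2 = (8 − 5) − 1 = 2, and the invariant factors of ∂_2 are all 1, so H_1 ≅ Z^2.
  H_2: rank ker ∂_2 − rank ∂_3 = (1 − 1) − 0 = 0, and there is no ∂_3, so H_2 ≅ 0.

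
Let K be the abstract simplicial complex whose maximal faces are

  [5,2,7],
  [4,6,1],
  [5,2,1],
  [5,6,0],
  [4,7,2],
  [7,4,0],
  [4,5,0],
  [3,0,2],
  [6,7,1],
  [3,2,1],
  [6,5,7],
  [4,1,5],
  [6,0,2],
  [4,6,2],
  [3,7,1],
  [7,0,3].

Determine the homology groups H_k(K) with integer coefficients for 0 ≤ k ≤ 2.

H_0 = Z,  H_1 = Z^2,  H_2 = Z.

Order the vertices as 0 < 1 < 2 < 3 < 4 < 5 < 6 < 7. Listing each simplex with vertices in this order, K has dimension 2 with simplices:

  0-simplices (8): [0], [1], [2], [3], [4], [5], [6], [7]
  1-simplices (24): (24 of them)
  2-simplices (16): [0,2,3], [0,2,6], [0,3,7], [0,4,5], [0,4,7], [0,5,6], [1,2,3], [1,2,5], [1,3,7], [1,4,5], [1,4,6], [1,6,7], [2,4,6], [2,4,7], [2,5,7], [5,6,7]

so the chain groups are C_0 ≅ Z^8, C_1 ≅ Z^24, C_2 ≅ Z^16.

∂_1: C_1 → C_0 is given by ∂[p,q] = [q] − [p]. For instance
  ∂[5,6] = [6] − [5].
The resulting 8×24 matrix has rank 7, and its Smith normal form has invariant factors (1,1,1,1,1,1,1).

Boundary ∂_2: C_2 → C_1 maps a triangle to the signed sum of its edges. For instance
  ∂[2,4,7] = [4,7] − [2,7] + [2,4],
  ∂[0,5,6] = [5,6] − [0,6] + [0,5].
This gives a 24×16 integer matrix of rank 15; reducing to Smith normal form yields diagonal entries (1,1,1,1,1,1,1,1,1,1,1,1,1,1,1).

From H_k ≅ ker(∂_k) / im(∂_{k+1}) we obtain:

  H_0: rank C_0 − rank ∂_1 = 8 − 7 = 1, and the invariant factors of ∂_1 are all 1, so H_0 ≅ Z.
  H_1: rank ker ∂_1 − rank ∂_2 = (24 − 7) − 15 = 2, and the invariant factors of ∂_2 are all 1, so H_1 ≅ Z^2.
  H_2: rank ker ∂_2 − rank ∂_3 = (16 − 15) − 0 = 1, and there is no ∂_3, so H_2 ≅ Z.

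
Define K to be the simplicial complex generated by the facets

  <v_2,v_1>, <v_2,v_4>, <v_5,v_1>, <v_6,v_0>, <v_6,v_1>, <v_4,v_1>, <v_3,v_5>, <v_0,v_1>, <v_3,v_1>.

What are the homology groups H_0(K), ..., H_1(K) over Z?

H_0 ≅ Z,  H_1 ≅ Z^3.

Order the vertices as v_0 < v_1 < v_2 < v_3 < v_4 < v_5 < v_6. Listing each simplex with vertices in this order, K has dimension 1 with simplices:

  0-simplices (7): [v_0], [v_1], [v_2], [v_3], [v_4], [v_5], [v_6]
  1-simplices (9): [v_0,v_1], [v_0,v_6], [v_1,v_2], [v_1,v_3], [v_1,v_4], [v_1,v_5], [v_1,v_6], [v_2,v_4], [v_3,v_5]

giving chain groups C_0 ≅ Z^7, C_1 ≅ Z^9.

Boundary ∂_1: C_1 → C_0 maps an edge to its endpoints' difference, ∂[p,q] = q − p.
The 7×9 boundary matrix has rank 6 and Smith normal form diag(1,1,1,1,1,1).

Reading off H_k = ker ∂_k / im ∂_{k+1}:

  H_0: rank C_0 − rank ∂_1 = 7 − 6 = 1, and the invariant factors of ∂_1 are all 1, so H_0 ≅ Z.
  H_1: rank ker ∂_1 − rank ∂_2 = (9 − 6) − 0 = 3, and there is no ∂_2, so H_1 ≅ Z^3.

As a check, the Euler characteristic is 7 − 9 = -2, which agrees with 1 − 3 = -2.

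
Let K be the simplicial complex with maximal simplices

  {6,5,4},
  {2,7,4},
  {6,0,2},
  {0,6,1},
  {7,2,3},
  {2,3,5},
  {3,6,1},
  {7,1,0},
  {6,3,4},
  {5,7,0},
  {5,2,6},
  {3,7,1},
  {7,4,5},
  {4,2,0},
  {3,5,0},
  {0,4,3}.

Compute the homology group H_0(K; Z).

Order the vertices as 0 < 1 < 2 < 3 < 4 < 5 < 6 < 7. Listing each simplex with vertices in this order, K has dimension 2 with simplices:

  0-simplices (8): [0], [1], [2], [3], [4], [5], [6], [7]
  1-simplices (24): (24 of them)
  2-simplices (16): [0,1,6], [0,1,7], [0,2,4], [0,2,6], [0,3,4], [0,3,5], [0,5,7], [1,3,6], [1,3,7], [2,3,5], [2,3,7], [2,4,7], [2,5,6], [3,4,6], [4,5,6], [4,5,7]

so the chain groups are C_0 ≅ Z^8, C_1 ≅ Z^24, C_2 ≅ Z^16.

The boundary map ∂_1: C_1 → C_0 maps an edge to its endpoints' difference, ∂[p,q] = q − p. For instance
  ∂[1,3] = [3] − [1].
As a 8×24 matrix over Z this has rank 7, with invariant factors (1,1,1,1,1,1,1).

The boundary map ∂_2: C_2 → C_1 maps a triangle to the signed sum of its edges. For instance
  ∂[0,1,6] = [1,6] − [0,6] + [0,1],
  ∂[2,3,5] = [3,5] − [2,5] + [2,3].
As a 24×16 matrix over Z this has rank 15, with invariant factors (1,1,1,1,1,1,1,1,1,1,1,1,1,1,1).

Computing H_k = (kernel of ∂_k) / (image of ∂_{k+1}):

  H_0: rank C_0 − rank ∂_1 = 8 − 7 = 1, and the invariant factors of ∂_1 are all 1, so H_0 ≅ Z.

(K is a triangulation of the torus T^2.)

H_0 ≅ Z.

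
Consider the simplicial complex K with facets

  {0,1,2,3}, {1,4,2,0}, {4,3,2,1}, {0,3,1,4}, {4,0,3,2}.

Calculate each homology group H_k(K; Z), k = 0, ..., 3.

H_0 = Z,  H_1 = 0,  H_2 = 0,  H_3 = Z.

Order the vertices as 0 < 1 < 2 < 3 < 4. Listing each simplex with vertices in this order, K has dimension 3 with simplices:

  0-simplices (5): [0], [1], [2], [3], [4]
  1-simplices (10): [0,1], [0,2], [0,3], [0,4], [1,2], [1,3], [1,4], [2,3], [2,4], [3,4]
  2-simplices (10): [0,1,2], [0,1,3], [0,1,4], [0,2,3], [0,2,4], [0,3,4], [1,2,3], [1,2,4], [1,3,4], [2,3,4]
  3-simplices (5): [0,1,2,3], [0,1,2,4], [0,1,3,4], [0,2,3,4], [1,2,3,4]

so the chain groups are C_0 ≅ Z^5, C_1 ≅ Z^10, C_2 ≅ Z^10, C_3 ≅ Z^5.

∂_1: C_1 → C_0 sends each edge [p,q] (with p < q) to q − p. For instance
  ∂[2,3] = [3] − [2].
This gives a 5×10 integer matrix of rank 4; reducing to Smith normal form yields diagonal entries (1,1,1,1).

∂_2: C_2 → C_1 sends each 2-simplex [p,q,r] to [q,r] − [p,r] + [p,q]. For instance
  ∂[0,2,3] = [2,3] − [0,3] + [0,2],
  ∂[0,3,4] = [3,4] − [0,4] + [0,3].
The 10×10 boundary matrix has rank 6 and Smith normal form diag(1,1,1,1,1,1).

∂_3: C_3 → C_2 sends each 3-simplex σ to the alternating sum Σ_i (−1)^i (σ with its i-th vertex removed). For instance
  ∂[0,2,3,4] = [2,3,4] − [0,3,4] + [0,2,4] − [0,2,3],
  ∂[0,1,2,4] = [1,2,4] − [0,2,4] + [0,1,4] − [0,1,2].
The 10×5 boundary matrix has rank 4 and Smith normal form diag(1,1,1,1).

Reading off H_k = ker ∂_k / im ∂_{k+1}:

  H_0: rank C_0 − rank ∂_1 = 5 − 4 = 1, and the invariant factors of ∂_1 are all 1, so H_0 ≅ Z.
  H_1: rank ker ∂_1 − rank ∂_2 = (10 − 4) − 6 = 0, and the invariant factors of ∂_2 are all 1, so H_1 ≅ 0.
  H_2: rank ker ∂_2 − rank ∂_3 = (10 − 6) − 4 = 0, and the invariant factors of ∂_3 are all 1, so H_2 ≅ 0.
  H_3: rank ker ∂_3 − rank ∂_4 = (5 − 4) − 0 = 1, and there is no ∂_4, so H_3 ≅ Z.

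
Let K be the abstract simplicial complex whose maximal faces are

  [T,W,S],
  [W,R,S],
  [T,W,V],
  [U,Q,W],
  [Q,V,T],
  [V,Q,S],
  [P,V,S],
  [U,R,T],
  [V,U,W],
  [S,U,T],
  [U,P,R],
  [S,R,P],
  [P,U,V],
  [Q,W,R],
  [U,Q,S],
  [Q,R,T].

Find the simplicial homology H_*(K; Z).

We work with the vertex ordering P < Q < R < S < T < U < V < W. The simplices of K, each written with vertices in increasing order, are:

  0-simplices (8): P, Q, R, S, T, U, V, W
  1-simplices (24): PR, PS, PU, PV, QR, QS, QT, QU, QV, QW, RS, RT, RU, RW, ST, SU, SV, SW, TU, TV, TW, UV, UW, VW
  2-simplices (16): PRS, PRU, PSV, PUV, QRT, QRW, QSU, QSV, QTV, QUW, RSW, RTU, STU, STW, TVW, UVW

Hence C_0 ≅ Z^8, C_1 ≅ Z^24, C_2 ≅ Z^16.

Boundary ∂_1: C_1 → C_0 maps an edge to its endpoints' difference, ∂[p,q] = q − p.
This gives a 8×24 integer matrix of rank 7; reducing to Smith normal form yields diagonal entries (1,1,1,1,1,1,1).

The boundary map ∂_2: C_2 → C_1 sends each 2-simplex [p,q,r] to [q,r] − [p,r] + [p,q]. For instance
  ∂QRW = RW − QW + QR,
  ∂STW = TW − SW + ST.
The resulting 24×16 matrix has rank 15, and its Smith normal form has invariant factors (1,1,1,1,1,1,1,1,1,1,1,1,1,1,1).

Reading off H_k = ker ∂_k / im ∂_{k+1}:

  H_0: rank C_0 − rank ∂_1 = 8 − 7 = 1, and the invariant factors of ∂_1 are all 1, so H_0 ≅ Z.
  H_1: rank ker ∂_1 − rank ∂_2 = (24 − 7) − 15 = 2, and the invariant factors of ∂_2 are all 1, so H_1 ≅ Z^2.
  H_2: rank ker ∂_2 − rank ∂_3 = (16 − 15) − 0 = 1, and there is no ∂_3, so H_2 ≅ Z.

(K is a triangulation of the torus T^2.)

H_0 ≅ Z,  H_1 ≅ Z^2,  H_2 ≅ Z.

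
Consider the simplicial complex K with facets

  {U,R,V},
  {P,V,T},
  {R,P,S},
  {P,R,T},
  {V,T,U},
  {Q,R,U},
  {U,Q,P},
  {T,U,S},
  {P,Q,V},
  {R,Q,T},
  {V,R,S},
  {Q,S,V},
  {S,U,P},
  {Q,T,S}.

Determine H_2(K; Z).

K has 7 vertices, 21 edges, 14 triangles.
rank ∂_2 = 13, rank ∂_3 = 0 ⇒ b_2 = 14 − 13 − 0 = 1. So H_2 = Z.

H_2 ≅ Z.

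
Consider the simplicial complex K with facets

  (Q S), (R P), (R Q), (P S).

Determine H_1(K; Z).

Order the vertices as P < Q < R < S. Listing each simplex with vertices in this order, K has dimension 1 with simplices:

  0-simplices (4): P, Q, R, S
  1-simplices (4): PR, PS, QR, QS

giving chain groups C_0 ≅ Z^4, C_1 ≅ Z^4.

The boundary map ∂_1: C_1 → C_0 sends each edge [p,q] (with p < q) to q − p.
The 4×4 boundary matrix has rank 3 and Smith normal form diag(1,1,1).

From H_k ≅ ker(∂_k) / im(∂_{k+1}) we obtain:

  H_1: rank ker ∂_1 − rank ∂_2 = (4 − 3) − 0 = 1, and there is no ∂_2, so H_1 = Z.

(K is a triangulation of the circle S^1.)

H_1 = Z.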